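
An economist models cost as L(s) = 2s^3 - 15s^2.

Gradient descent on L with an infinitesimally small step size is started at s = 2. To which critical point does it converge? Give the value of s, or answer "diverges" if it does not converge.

5

L'(s) = 6s(s - 5), so L'(2) = -36.
Gradient descent moves in the -L' direction, i.e. s is increasing.
The nearest critical point in that direction is s = 5, where L'' = 30 > 0 (a local minimum). The iterate converges there.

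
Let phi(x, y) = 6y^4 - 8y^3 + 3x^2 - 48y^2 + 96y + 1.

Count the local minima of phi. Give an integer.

2

phi separates as a function of x plus a function of y, so ∇phi=0 decouples.
∂phi/∂x = 6x = 0 at x ∈ {0}; ∂phi/∂y = 24(y - 2)(y - 1)(y + 2) = 0 at y ∈ {-2, 1, 2}.
The Hessian is diagonal: diag(phi_xx, phi_yy). Second derivatives: phi_xx(0)=6; phi_yy(-2)=288, phi_yy(1)=-72, phi_yy(2)=96.
Local minima occur where both diagonal entries positive: (0, -2), (0, 2). Count: 2.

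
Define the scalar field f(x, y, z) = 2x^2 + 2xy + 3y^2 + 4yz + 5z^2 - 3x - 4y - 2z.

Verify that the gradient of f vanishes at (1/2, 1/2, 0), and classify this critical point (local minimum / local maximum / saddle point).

local minimum

∇f = (4x + 2y - 3, 2x + 6y + 4z - 4, 4y + 10z - 2); substituting (1/2, 1/2, 0) gives ∇f = (0, 0, 0), so (1/2, 1/2, 0) is indeed a critical point.
The Hessian is constant: H = [[4, 2, 0], [2, 6, 4], [0, 4, 10]].
Leading principal minors: Δ₁ = 4, Δ₂ = 20, Δ₃ = 136.
All leading minors are positive, so H is positive definite: a local minimum.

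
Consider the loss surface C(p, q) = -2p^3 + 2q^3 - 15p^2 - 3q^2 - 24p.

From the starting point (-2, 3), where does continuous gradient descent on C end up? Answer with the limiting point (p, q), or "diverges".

(-4, 1)

C is separable, so gradient descent decouples: p follows -∂C/∂p, q follows -∂C/∂q.
∂C/∂p = -6(p + 1)(p + 4); at p=-2 this is 12, so p decreases.
∂C/∂q = 6q(q - 1); at q=3 this is 36, so q decreases.
p converges to its nearest critical value -4 (a local min of the p-part); q converges to 1. The iterate converges to (-4, 1).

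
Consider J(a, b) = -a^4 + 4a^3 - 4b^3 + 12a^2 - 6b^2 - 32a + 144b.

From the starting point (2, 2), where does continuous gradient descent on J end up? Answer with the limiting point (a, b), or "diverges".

(1, -4)

J is separable, so gradient descent decouples: a follows -∂J/∂a, b follows -∂J/∂b.
∂J/∂a = -4(a - 4)(a - 1)(a + 2); at a=2 this is 32, so a decreases.
∂J/∂b = -12(b - 3)(b + 4); at b=2 this is 72, so b decreases.
a converges to its nearest critical value 1 (a local min of the a-part); b converges to -4. The iterate converges to (1, -4).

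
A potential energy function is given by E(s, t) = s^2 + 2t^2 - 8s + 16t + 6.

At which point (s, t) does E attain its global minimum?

E(s,t) separates as P(s) + Q(t) + 6, so its minimum is min P + min Q + 6.
P'(s) = 2s - 8 vanishes at s ∈ {4}; Q'(t) = 4(t + 4) vanishes at t ∈ {-4}.
Local minima of P (where P''>0): P(4)=-16. Local minima of Q: Q(-4)=-32.
So the global minimum of E is P(4) + Q(-4) + 6 = -16 − 32 + 6 = -42, attained at (4, -4).

(4, -4)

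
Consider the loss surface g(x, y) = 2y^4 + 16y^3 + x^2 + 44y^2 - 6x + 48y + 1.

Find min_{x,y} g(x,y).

g(x,y) separates as P(x) + Q(y) + 1, so its minimum is min P + min Q + 1.
P'(x) = 2x - 6 vanishes at x ∈ {3}; Q'(y) = 8(y + 1)(y + 2)(y + 3) vanishes at y ∈ {-3, -2, -1}.
Local minima of P (where P''>0): P(3)=-9. Local minima of Q: Q(-3)=-18, Q(-1)=-18.
So the global minimum of g is P(3) + Q(-3) + 1 = -9 − 18 + 1 = -26, attained at (3, -3).

-26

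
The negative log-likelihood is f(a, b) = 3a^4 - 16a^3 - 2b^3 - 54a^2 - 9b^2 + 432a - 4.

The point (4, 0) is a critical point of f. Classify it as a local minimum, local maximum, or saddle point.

The mixed partial ∂²f/∂a∂b is 0, so the Hessian at any point is diag(f_aa, f_bb) = diag(12(3a^2 - 8a - 9), -6(2b + 3)).
At (4, 0): H = diag(84, -18).
The eigenvalues have opposite signs, so H is indefinite: a saddle point.

saddle point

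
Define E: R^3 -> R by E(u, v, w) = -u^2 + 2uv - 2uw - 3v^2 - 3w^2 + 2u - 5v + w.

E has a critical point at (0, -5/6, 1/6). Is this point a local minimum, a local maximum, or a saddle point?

local maximum

The Hessian is constant: H = [[-2, 2, -2], [2, -6, 0], [-2, 0, -6]].
Leading principal minors: Δ₁ = -2, Δ₂ = 8, Δ₃ = -24.
The minors alternate sign starting negative (−, +, −), so H is negative definite: a local maximum.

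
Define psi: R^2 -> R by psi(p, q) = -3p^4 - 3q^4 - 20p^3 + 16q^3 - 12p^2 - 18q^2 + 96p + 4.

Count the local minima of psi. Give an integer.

psi separates as a function of p plus a function of q, so ∇psi=0 decouples.
∂psi/∂p = -12(p - 1)(p + 2)(p + 4) = 0 at p ∈ {-4, -2, 1}; ∂psi/∂q = -12q(q - 3)(q - 1) = 0 at q ∈ {0, 1, 3}.
The Hessian is diagonal: diag(psi_pp, psi_qq). Second derivatives: psi_pp(-4)=-120, psi_pp(-2)=72, psi_pp(1)=-180; psi_qq(0)=-36, psi_qq(1)=24, psi_qq(3)=-72.
Local minima occur where both diagonal entries positive: (-2, 1). Count: 1.

1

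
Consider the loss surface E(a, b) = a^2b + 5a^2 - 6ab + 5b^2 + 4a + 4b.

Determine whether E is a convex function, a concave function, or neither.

The term a^2b is cubic, so the Hessian is not constant.
∂²E/∂a² = 2b + 10, which takes both signs as b varies (negative for sufficiently negative b). A diagonal entry of the Hessian changing sign means the Hessian is neither positive- nor negative-semidefinite on all of R^2.

neither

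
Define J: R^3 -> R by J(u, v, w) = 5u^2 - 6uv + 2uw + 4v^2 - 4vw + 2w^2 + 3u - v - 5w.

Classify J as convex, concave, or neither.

J is quadratic, so its Hessian is the constant matrix H = [[10, -6, 2], [-6, 8, -4], [2, -4, 4]].
Leading principal minors: 10, 44, 80.
All positive ⇒ H ≻ 0 ⇒ convex.

convex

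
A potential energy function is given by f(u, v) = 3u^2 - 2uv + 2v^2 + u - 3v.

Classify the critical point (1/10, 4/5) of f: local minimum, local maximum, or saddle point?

The Hessian of f is constant: H = [[6, -2], [-2, 4]].
det(H) = 6·4 − (-2)² = 20.
det(H) > 0 and tr(H) = 10 > 0, so H is positive definite and the point is a local minimum.

local minimum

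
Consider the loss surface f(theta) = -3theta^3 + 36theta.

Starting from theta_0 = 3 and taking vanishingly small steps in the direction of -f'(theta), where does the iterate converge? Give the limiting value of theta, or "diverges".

f'(theta) = -9(theta - 2)(theta + 2), so f'(3) = -45.
Gradient descent moves in the -f' direction, i.e. theta is increasing.
There is no critical point above theta=3, and f' keeps the same sign, so the iterate runs off to +∞.

diverges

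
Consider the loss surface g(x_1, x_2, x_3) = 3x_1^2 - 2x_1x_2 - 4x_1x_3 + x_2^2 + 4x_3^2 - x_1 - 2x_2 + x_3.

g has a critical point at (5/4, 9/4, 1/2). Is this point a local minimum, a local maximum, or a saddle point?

The Hessian is constant: H = [[6, -2, -4], [-2, 2, 0], [-4, 0, 8]].
Leading principal minors: Δ₁ = 6, Δ₂ = 8, Δ₃ = 32.
All leading minors are positive, so H is positive definite: a local minimum.

local minimum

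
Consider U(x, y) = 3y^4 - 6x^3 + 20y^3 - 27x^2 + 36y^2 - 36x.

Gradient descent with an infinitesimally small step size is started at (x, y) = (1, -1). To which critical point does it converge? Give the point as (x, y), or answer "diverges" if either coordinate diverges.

diverges

U is separable, so gradient descent decouples: x follows -∂U/∂x, y follows -∂U/∂y.
∂U/∂x = -18(x + 1)(x + 2); at x=1 this is -108, so x increases.
∂U/∂y = 12y(y + 2)(y + 3); at y=-1 this is -24, so y increases.
The x-coordinate has no critical point in that direction and runs off to infinity.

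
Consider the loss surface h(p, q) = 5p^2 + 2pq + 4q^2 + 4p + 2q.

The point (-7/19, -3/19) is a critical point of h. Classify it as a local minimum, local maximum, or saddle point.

The Hessian of h is constant: H = [[10, 2], [2, 8]].
det(H) = 10·8 − 2² = 76.
det(H) > 0 and tr(H) = 18 > 0, so H is positive definite and the point is a local minimum.

local minimum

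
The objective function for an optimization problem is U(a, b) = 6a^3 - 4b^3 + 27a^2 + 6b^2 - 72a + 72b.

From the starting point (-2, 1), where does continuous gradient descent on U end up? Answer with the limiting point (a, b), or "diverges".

U is separable, so gradient descent decouples: a follows -∂U/∂a, b follows -∂U/∂b.
∂U/∂a = 18(a - 1)(a + 4); at a=-2 this is -108, so a increases.
∂U/∂b = -12(b - 3)(b + 2); at b=1 this is 72, so b decreases.
a converges to its nearest critical value 1 (a local min of the a-part); b converges to -2. The iterate converges to (1, -2).

(1, -2)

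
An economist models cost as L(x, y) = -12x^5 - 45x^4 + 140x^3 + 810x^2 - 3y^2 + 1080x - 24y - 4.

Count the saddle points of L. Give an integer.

2

L separates as a function of x plus a function of y, so ∇L=0 decouples.
∂L/∂x = -60(x - 3)(x + 1)(x + 2)(x + 3) = 0 at x ∈ {-3, -2, -1, 3}; ∂L/∂y = -6(y + 4) = 0 at y ∈ {-4}.
The Hessian is diagonal: diag(L_xx, L_yy). Second derivatives: L_xx(-3)=720, L_xx(-2)=-300, L_xx(-1)=480, L_xx(3)=-7200; L_yy(-4)=-6.
Saddle points occur where the two diagonal entries have opposite signs: (-3, -4), (-1, -4). Count: 2.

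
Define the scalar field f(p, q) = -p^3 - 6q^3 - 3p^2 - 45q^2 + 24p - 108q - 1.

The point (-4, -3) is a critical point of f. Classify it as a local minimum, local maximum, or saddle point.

The mixed partial ∂²f/∂p∂q is 0, so the Hessian at any point is diag(f_pp, f_qq) = diag(-6(p + 1), -18(2q + 5)).
At (-4, -3): H = diag(18, 18).
Both eigenvalues are positive, so H is positive definite: a local minimum.

local minimum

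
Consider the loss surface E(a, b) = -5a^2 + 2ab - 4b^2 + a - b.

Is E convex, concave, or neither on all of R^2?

E is quadratic, so its Hessian is the constant matrix H = [[-10, 2], [2, -8]].
det(H) = 76, tr(H) = -18.
det(H) > 0 and tr(H) < 0, so H is negative definite everywhere: concave.

concave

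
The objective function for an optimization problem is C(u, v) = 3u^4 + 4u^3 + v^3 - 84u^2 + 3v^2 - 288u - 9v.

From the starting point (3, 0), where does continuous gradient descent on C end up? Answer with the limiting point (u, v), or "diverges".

(4, 1)

C is separable, so gradient descent decouples: u follows -∂C/∂u, v follows -∂C/∂v.
∂C/∂u = 12(u - 4)(u + 2)(u + 3); at u=3 this is -360, so u increases.
∂C/∂v = 3(v - 1)(v + 3); at v=0 this is -9, so v increases.
u converges to its nearest critical value 4 (a local min of the u-part); v converges to 1. The iterate converges to (4, 1).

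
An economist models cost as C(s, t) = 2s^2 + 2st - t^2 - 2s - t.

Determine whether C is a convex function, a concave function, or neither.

C is quadratic, so its Hessian is the constant matrix H = [[4, 2], [2, -2]].
det(H) = -12, tr(H) = 2.
det(H) < 0, so H is indefinite: neither convex nor concave.

neither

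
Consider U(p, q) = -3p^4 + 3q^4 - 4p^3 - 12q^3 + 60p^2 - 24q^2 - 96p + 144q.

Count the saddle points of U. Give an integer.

5

U separates as a function of p plus a function of q, so ∇U=0 decouples.
∂U/∂p = -12(p - 2)(p - 1)(p + 4) = 0 at p ∈ {-4, 1, 2}; ∂U/∂q = 12(q - 3)(q - 2)(q + 2) = 0 at q ∈ {-2, 2, 3}.
The Hessian is diagonal: diag(U_pp, U_qq). Second derivatives: U_pp(-4)=-360, U_pp(1)=60, U_pp(2)=-72; U_qq(-2)=240, U_qq(2)=-48, U_qq(3)=60.
Saddle points occur where the two diagonal entries have opposite signs: (-4, -2), (-4, 3), (1, 2), (2, -2), (2, 3). Count: 5.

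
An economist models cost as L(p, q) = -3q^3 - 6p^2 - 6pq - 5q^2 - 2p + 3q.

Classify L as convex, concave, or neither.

The term -3q^3 is cubic, so the Hessian is not constant.
∂²L/∂q² = -18q - 10, which takes both signs as q varies (negative for sufficiently large q). A diagonal entry of the Hessian changing sign means the Hessian is neither positive- nor negative-semidefinite on all of R^2.

neither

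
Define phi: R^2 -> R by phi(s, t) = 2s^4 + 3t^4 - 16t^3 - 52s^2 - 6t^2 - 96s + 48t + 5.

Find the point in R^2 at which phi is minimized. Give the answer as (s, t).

(4, 4)

phi(s,t) separates as P(s) + Q(t) + 5, so its minimum is min P + min Q + 5.
P'(s) = 8(s - 4)(s + 1)(s + 3) vanishes at s ∈ {-3, -1, 4}; Q'(t) = 12(t - 4)(t - 1)(t + 1) vanishes at t ∈ {-1, 1, 4}.
Local minima of P (where P''>0): P(-3)=-18, P(4)=-704. Local minima of Q: Q(-1)=-35, Q(4)=-160.
So the global minimum of phi is P(4) + Q(4) + 5 = -704 − 160 + 5 = -859, attained at (4, 4).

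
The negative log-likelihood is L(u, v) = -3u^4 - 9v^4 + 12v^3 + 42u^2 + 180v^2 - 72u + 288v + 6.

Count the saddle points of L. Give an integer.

4

L separates as a function of u plus a function of v, so ∇L=0 decouples.
∂L/∂u = -12(u - 2)(u - 1)(u + 3) = 0 at u ∈ {-3, 1, 2}; ∂L/∂v = -36(v - 4)(v + 1)(v + 2) = 0 at v ∈ {-2, -1, 4}.
The Hessian is diagonal: diag(L_uu, L_vv). Second derivatives: L_uu(-3)=-240, L_uu(1)=48, L_uu(2)=-60; L_vv(-2)=-216, L_vv(-1)=180, L_vv(4)=-1080.
Saddle points occur where the two diagonal entries have opposite signs: (-3, -1), (1, -2), (1, 4), (2, -1). Count: 4.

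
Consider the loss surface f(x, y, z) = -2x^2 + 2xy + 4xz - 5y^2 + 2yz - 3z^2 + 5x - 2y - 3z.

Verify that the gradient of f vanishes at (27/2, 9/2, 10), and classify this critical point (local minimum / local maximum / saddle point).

local maximum

∇f = (-4x + 2y + 4z + 5, 2x - 10y + 2z - 2, 4x + 2y - 6z - 3); substituting (27/2, 9/2, 10) gives ∇f = (0, 0, 0), so (27/2, 9/2, 10) is indeed a critical point.
The Hessian is constant: H = [[-4, 2, 4], [2, -10, 2], [4, 2, -6]].
Leading principal minors: Δ₁ = -4, Δ₂ = 36, Δ₃ = -8.
The minors alternate sign starting negative (−, +, −), so H is negative definite: a local maximum.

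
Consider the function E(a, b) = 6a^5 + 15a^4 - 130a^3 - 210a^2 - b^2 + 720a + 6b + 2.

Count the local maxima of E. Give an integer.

2

E separates as a function of a plus a function of b, so ∇E=0 decouples.
∂E/∂a = 30(a - 3)(a - 1)(a + 2)(a + 4) = 0 at a ∈ {-4, -2, 1, 3}; ∂E/∂b = -2(b - 3) = 0 at b ∈ {3}.
The Hessian is diagonal: diag(E_aa, E_bb). Second derivatives: E_aa(-4)=-2100, E_aa(-2)=900, E_aa(1)=-900, E_aa(3)=2100; E_bb(3)=-2.
Local maxima occur where both diagonal entries negative: (-4, 3), (1, 3). Count: 2.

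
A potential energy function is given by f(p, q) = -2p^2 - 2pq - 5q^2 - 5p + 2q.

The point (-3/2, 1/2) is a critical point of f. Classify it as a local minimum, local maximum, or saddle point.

local maximum

The Hessian of f is constant: H = [[-4, -2], [-2, -10]].
det(H) = (-4)·(-10) − (-2)² = 36.
det(H) > 0 and tr(H) = -14 < 0, so H is negative definite and the point is a local maximum.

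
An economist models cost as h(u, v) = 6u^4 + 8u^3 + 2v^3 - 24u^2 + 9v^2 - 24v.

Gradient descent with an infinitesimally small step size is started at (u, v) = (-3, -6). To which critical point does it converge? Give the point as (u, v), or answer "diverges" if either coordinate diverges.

h is separable, so gradient descent decouples: u follows -∂h/∂u, v follows -∂h/∂v.
∂h/∂u = 24u(u - 1)(u + 2); at u=-3 this is -288, so u increases.
∂h/∂v = 6(v - 1)(v + 4); at v=-6 this is 84, so v decreases.
The v-coordinate has no critical point in that direction and runs off to infinity.

diverges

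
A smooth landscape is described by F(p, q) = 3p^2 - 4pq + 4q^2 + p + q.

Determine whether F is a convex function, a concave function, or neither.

convex

F is quadratic, so its Hessian is the constant matrix H = [[6, -4], [-4, 8]].
det(H) = 32, tr(H) = 14.
det(H) > 0 and tr(H) > 0, so H is positive definite everywhere: convex.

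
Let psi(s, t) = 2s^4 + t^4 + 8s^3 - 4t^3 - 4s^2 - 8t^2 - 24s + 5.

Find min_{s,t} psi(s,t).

psi(s,t) separates as P(s) + Q(t) + 5, so its minimum is min P + min Q + 5.
P'(s) = 8(s - 1)(s + 1)(s + 3) vanishes at s ∈ {-3, -1, 1}; Q'(t) = 4t(t - 4)(t + 1) vanishes at t ∈ {-1, 0, 4}.
Local minima of P (where P''>0): P(-3)=-18, P(1)=-18. Local minima of Q: Q(-1)=-3, Q(4)=-128.
So the global minimum of psi is P(-3) + Q(4) + 5 = -18 − 128 + 5 = -141, attained at (-3, 4).

-141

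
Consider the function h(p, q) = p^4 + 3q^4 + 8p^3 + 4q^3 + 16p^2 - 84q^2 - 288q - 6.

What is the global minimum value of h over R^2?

-1478

h(p,q) separates as A(p) + B(q) − 6, so its minimum is min A + min B − 6.
A'(p) = 4p(p + 2)(p + 4) vanishes at p ∈ {-4, -2, 0}; B'(q) = 12(q - 4)(q + 2)(q + 3) vanishes at q ∈ {-3, -2, 4}.
Local minima of A (where A''>0): A(-4)=0, A(0)=0. Local minima of B: B(-3)=243, B(4)=-1472.
So the global minimum of h is A(-4) + B(4) − 6 = 0 − 1472 − 6 = -1478, attained at (-4, 4).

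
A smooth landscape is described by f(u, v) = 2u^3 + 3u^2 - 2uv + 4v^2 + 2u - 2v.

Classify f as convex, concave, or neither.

The term 2u^3 is cubic, so the Hessian is not constant.
∂²f/∂u² = 12u + 6, which takes both signs as u varies (negative for sufficiently negative u). A diagonal entry of the Hessian changing sign means the Hessian is neither positive- nor negative-semidefinite on all of R^2.

neither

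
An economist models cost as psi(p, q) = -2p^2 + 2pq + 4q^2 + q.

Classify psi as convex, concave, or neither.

neither

psi is quadratic, so its Hessian is the constant matrix H = [[-4, 2], [2, 8]].
det(H) = -36, tr(H) = 4.
det(H) < 0, so H is indefinite: neither convex nor concave.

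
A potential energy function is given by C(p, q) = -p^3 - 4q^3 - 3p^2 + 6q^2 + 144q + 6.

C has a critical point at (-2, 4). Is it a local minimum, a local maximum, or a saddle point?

saddle point

The mixed partial ∂²C/∂p∂q is 0, so the Hessian at any point is diag(C_pp, C_qq) = diag(-6(p + 1), 12(-2q + 1)).
At (-2, 4): H = diag(6, -84).
The eigenvalues have opposite signs, so H is indefinite: a saddle point.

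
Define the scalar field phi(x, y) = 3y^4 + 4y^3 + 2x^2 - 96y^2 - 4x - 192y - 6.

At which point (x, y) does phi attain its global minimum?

(1, 4)

phi(x,y) separates as P(x) + Q(y) − 6, so its minimum is min P + min Q − 6.
P'(x) = 4x - 4 vanishes at x ∈ {1}; Q'(y) = 12(y - 4)(y + 1)(y + 4) vanishes at y ∈ {-4, -1, 4}.
Local minima of P (where P''>0): P(1)=-2. Local minima of Q: Q(-4)=-256, Q(4)=-1280.
So the global minimum of phi is P(1) + Q(4) − 6 = -2 − 1280 − 6 = -1288, attained at (1, 4).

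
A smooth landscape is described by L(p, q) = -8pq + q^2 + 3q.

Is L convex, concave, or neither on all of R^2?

L is quadratic, so its Hessian is the constant matrix H = [[0, -8], [-8, 2]].
det(H) = -64, tr(H) = 2.
det(H) < 0, so H is indefinite: neither convex nor concave.

neither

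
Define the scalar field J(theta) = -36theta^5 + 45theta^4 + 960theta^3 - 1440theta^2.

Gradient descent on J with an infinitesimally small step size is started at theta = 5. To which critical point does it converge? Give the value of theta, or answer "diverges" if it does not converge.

J'(theta) = -180theta(theta - 4)(theta - 1)(theta + 4), so J'(5) = -32400.
Gradient descent moves in the -J' direction, i.e. theta is increasing.
There is no critical point above theta=5, and J' keeps the same sign, so the iterate runs off to +∞.

diverges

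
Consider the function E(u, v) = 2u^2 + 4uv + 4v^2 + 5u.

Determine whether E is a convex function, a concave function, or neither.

E is quadratic, so its Hessian is the constant matrix H = [[4, 4], [4, 8]].
det(H) = 16, tr(H) = 12.
det(H) > 0 and tr(H) > 0, so H is positive definite everywhere: convex.

convex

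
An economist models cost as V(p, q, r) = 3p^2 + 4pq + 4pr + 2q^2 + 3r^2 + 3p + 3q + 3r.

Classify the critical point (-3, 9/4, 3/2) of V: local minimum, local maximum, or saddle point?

The Hessian is constant: H = [[6, 4, 4], [4, 4, 0], [4, 0, 6]].
Leading principal minors: Δ₁ = 6, Δ₂ = 8, Δ₃ = -16.
The minors fit neither the all-positive nor the alternating-sign pattern, so H is indefinite: a saddle point.

saddle point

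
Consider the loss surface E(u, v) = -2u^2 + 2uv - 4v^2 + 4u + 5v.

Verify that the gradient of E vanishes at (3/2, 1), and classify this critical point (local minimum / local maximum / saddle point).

∇E = (-4u + 2v + 4, 2u - 8v + 5); substituting (3/2, 1) gives ∇E = (0, 0), so (3/2, 1) is indeed a critical point.
The Hessian of E is constant: H = [[-4, 2], [2, -8]].
det(H) = (-4)·(-8) − 2² = 28.
det(H) > 0 and tr(H) = -12 < 0, so H is negative definite and the point is a local maximum.

local maximum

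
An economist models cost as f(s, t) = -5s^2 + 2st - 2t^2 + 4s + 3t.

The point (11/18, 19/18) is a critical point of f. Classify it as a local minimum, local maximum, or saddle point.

local maximum

The Hessian of f is constant: H = [[-10, 2], [2, -4]].
det(H) = (-10)·(-4) − 2² = 36.
det(H) > 0 and tr(H) = -14 < 0, so H is negative definite and the point is a local maximum.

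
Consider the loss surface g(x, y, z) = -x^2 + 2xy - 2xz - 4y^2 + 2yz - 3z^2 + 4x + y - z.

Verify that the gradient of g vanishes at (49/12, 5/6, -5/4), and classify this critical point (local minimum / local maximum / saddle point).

∇g = (-2x + 2y - 2z + 4, 2x - 8y + 2z + 1, -2x + 2y - 6z - 1); substituting (49/12, 5/6, -5/4) gives ∇g = (0, 0, 0), so (49/12, 5/6, -5/4) is indeed a critical point.
The Hessian is constant: H = [[-2, 2, -2], [2, -8, 2], [-2, 2, -6]].
Leading principal minors: Δ₁ = -2, Δ₂ = 12, Δ₃ = -48.
The minors alternate sign starting negative (−, +, −), so H is negative definite: a local maximum.

local maximum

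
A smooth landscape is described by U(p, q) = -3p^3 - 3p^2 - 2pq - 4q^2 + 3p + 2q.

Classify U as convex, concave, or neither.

The term -3p^3 is cubic, so the Hessian is not constant.
∂²U/∂p² = -18p - 6, which takes both signs as p varies (negative for sufficiently large p). A diagonal entry of the Hessian changing sign means the Hessian is neither positive- nor negative-semidefinite on all of R^2.

neither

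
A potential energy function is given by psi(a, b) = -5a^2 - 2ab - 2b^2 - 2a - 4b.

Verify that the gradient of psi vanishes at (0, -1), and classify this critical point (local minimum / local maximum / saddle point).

local maximum

∇psi = (-10a - 2b - 2, -2a - 4b - 4); substituting (0, -1) gives ∇psi = (0, 0), so (0, -1) is indeed a critical point.
The Hessian of psi is constant: H = [[-10, -2], [-2, -4]].
det(H) = (-10)·(-4) − (-2)² = 36.
det(H) > 0 and tr(H) = -14 < 0, so H is negative definite and the point is a local maximum.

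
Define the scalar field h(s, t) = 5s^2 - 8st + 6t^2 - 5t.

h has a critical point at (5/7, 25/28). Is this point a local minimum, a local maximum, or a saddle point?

The Hessian of h is constant: H = [[10, -8], [-8, 12]].
det(H) = 10·12 − (-8)² = 56.
det(H) > 0 and tr(H) = 22 > 0, so H is positive definite and the point is a local minimum.

local minimum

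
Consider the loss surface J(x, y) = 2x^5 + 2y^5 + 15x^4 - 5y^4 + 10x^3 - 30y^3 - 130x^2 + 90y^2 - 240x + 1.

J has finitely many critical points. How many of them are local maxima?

4

J separates as a function of x plus a function of y, so ∇J=0 decouples.
∂J/∂x = 10(x - 2)(x + 1)(x + 3)(x + 4) = 0 at x ∈ {-4, -3, -1, 2}; ∂J/∂y = 10y(y - 3)(y - 2)(y + 3) = 0 at y ∈ {-3, 0, 2, 3}.
The Hessian is diagonal: diag(J_xx, J_yy). Second derivatives: J_xx(-4)=-180, J_xx(-3)=100, J_xx(-1)=-180, J_xx(2)=900; J_yy(-3)=-900, J_yy(0)=180, J_yy(2)=-100, J_yy(3)=180.
Local maxima occur where both diagonal entries negative: (-4, -3), (-4, 2), (-1, -3), (-1, 2). Count: 4.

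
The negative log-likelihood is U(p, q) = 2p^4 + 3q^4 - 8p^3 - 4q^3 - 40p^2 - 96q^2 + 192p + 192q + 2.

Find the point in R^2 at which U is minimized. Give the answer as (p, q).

U(p,q) separates as A(p) + B(q) + 2, so its minimum is min A + min B + 2.
A'(p) = 8(p - 4)(p - 2)(p + 3) vanishes at p ∈ {-3, 2, 4}; B'(q) = 12(q - 4)(q - 1)(q + 4) vanishes at q ∈ {-4, 1, 4}.
Local minima of A (where A''>0): A(-3)=-558, A(4)=128. Local minima of B: B(-4)=-1280, B(4)=-256.
So the global minimum of U is A(-3) + B(-4) + 2 = -558 − 1280 + 2 = -1836, attained at (-3, -4).

(-3, -4)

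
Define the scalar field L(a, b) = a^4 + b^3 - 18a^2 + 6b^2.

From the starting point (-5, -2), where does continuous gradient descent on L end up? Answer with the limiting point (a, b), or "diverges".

(-3, 0)

L is separable, so gradient descent decouples: a follows -∂L/∂a, b follows -∂L/∂b.
∂L/∂a = 4a(a - 3)(a + 3); at a=-5 this is -320, so a increases.
∂L/∂b = 3b(b + 4); at b=-2 this is -12, so b increases.
a converges to its nearest critical value -3 (a local min of the a-part); b converges to 0. The iterate converges to (-3, 0).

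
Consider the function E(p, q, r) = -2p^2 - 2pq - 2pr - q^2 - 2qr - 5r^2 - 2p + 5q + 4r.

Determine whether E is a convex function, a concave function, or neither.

concave

E is quadratic, so its Hessian is the constant matrix H = [[-4, -2, -2], [-2, -2, -2], [-2, -2, -10]].
Leading principal minors: -4, 4, -32.
Signs alternate −, +, − ⇒ H ≺ 0 ⇒ concave.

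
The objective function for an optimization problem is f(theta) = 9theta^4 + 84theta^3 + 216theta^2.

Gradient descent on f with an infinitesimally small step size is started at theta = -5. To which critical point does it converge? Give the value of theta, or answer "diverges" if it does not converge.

f'(theta) = 36theta(theta + 3)(theta + 4), so f'(-5) = -360.
Gradient descent moves in the -f' direction, i.e. theta is increasing.
The nearest critical point in that direction is theta = -4, where f'' = 144 > 0 (a local minimum). The iterate converges there.

-4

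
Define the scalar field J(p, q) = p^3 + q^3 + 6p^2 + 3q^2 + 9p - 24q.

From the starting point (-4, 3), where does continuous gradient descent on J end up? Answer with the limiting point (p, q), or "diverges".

diverges

J is separable, so gradient descent decouples: p follows -∂J/∂p, q follows -∂J/∂q.
∂J/∂p = 3(p + 1)(p + 3); at p=-4 this is 9, so p decreases.
∂J/∂q = 3(q - 2)(q + 4); at q=3 this is 21, so q decreases.
The p-coordinate has no critical point in that direction and runs off to infinity.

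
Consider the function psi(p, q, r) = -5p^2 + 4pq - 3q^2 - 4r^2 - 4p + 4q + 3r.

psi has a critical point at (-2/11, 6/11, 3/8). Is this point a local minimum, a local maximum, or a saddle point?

local maximum

The Hessian is constant: H = [[-10, 4, 0], [4, -6, 0], [0, 0, -8]].
Leading principal minors: Δ₁ = -10, Δ₂ = 44, Δ₃ = -352.
The minors alternate sign starting negative (−, +, −), so H is negative definite: a local maximum.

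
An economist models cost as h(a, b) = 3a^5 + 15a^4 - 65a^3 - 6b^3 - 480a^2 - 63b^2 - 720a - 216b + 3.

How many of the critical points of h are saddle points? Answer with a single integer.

4

h separates as a function of a plus a function of b, so ∇h=0 decouples.
∂h/∂a = 15(a - 4)(a + 1)(a + 3)(a + 4) = 0 at a ∈ {-4, -3, -1, 4}; ∂h/∂b = -18(b + 3)(b + 4) = 0 at b ∈ {-4, -3}.
The Hessian is diagonal: diag(h_aa, h_bb). Second derivatives: h_aa(-4)=-360, h_aa(-3)=210, h_aa(-1)=-450, h_aa(4)=4200; h_bb(-4)=18, h_bb(-3)=-18.
Saddle points occur where the two diagonal entries have opposite signs: (-4, -4), (-3, -3), (-1, -4), (4, -3). Count: 4.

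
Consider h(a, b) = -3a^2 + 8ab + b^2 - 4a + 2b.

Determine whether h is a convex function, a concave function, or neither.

neither

h is quadratic, so its Hessian is the constant matrix H = [[-6, 8], [8, 2]].
det(H) = -76, tr(H) = -4.
det(H) < 0, so H is indefinite: neither convex nor concave.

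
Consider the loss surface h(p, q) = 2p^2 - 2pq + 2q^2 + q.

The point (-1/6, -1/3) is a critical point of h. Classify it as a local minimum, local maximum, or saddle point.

The Hessian of h is constant: H = [[4, -2], [-2, 4]].
det(H) = 4·4 − (-2)² = 12.
det(H) > 0 and tr(H) = 8 > 0, so H is positive definite and the point is a local minimum.

local minimum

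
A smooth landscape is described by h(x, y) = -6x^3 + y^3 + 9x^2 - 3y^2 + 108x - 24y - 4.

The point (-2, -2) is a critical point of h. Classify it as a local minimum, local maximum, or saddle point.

The mixed partial ∂²h/∂x∂y is 0, so the Hessian at any point is diag(h_xx, h_yy) = diag(18(-2x + 1), 6(y - 1)).
At (-2, -2): H = diag(90, -18).
The eigenvalues have opposite signs, so H is indefinite: a saddle point.

saddle point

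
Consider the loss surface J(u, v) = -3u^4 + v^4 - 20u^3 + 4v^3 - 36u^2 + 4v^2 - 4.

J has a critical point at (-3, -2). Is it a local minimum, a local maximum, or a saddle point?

The mixed partial ∂²J/∂u∂v is 0, so the Hessian at any point is diag(J_uu, J_vv) = diag(-12(3u^2 + 10u + 6), 4(3v^2 + 6v + 2)).
At (-3, -2): H = diag(-36, 8).
The eigenvalues have opposite signs, so H is indefinite: a saddle point.

saddle point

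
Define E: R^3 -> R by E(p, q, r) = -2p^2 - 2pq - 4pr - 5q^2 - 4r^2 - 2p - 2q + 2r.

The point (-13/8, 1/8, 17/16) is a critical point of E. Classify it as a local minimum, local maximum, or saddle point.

local maximum

The Hessian is constant: H = [[-4, -2, -4], [-2, -10, 0], [-4, 0, -8]].
Leading principal minors: Δ₁ = -4, Δ₂ = 36, Δ₃ = -128.
The minors alternate sign starting negative (−, +, −), so H is negative definite: a local maximum.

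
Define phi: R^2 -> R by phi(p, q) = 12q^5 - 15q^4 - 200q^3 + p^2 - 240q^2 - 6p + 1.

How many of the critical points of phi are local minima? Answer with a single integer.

2

phi separates as a function of p plus a function of q, so ∇phi=0 decouples.
∂phi/∂p = 2(p - 3) = 0 at p ∈ {3}; ∂phi/∂q = 60q(q - 4)(q + 1)(q + 2) = 0 at q ∈ {-2, -1, 0, 4}.
The Hessian is diagonal: diag(phi_pp, phi_qq). Second derivatives: phi_pp(3)=2; phi_qq(-2)=-720, phi_qq(-1)=300, phi_qq(0)=-480, phi_qq(4)=7200.
Local minima occur where both diagonal entries positive: (3, -1), (3, 4). Count: 2.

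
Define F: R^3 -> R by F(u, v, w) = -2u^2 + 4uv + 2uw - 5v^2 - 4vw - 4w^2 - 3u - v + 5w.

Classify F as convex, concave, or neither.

concave

F is quadratic, so its Hessian is the constant matrix H = [[-4, 4, 2], [4, -10, -4], [2, -4, -8]].
Leading principal minors: -4, 24, -152.
Signs alternate −, +, − ⇒ H ≺ 0 ⇒ concave.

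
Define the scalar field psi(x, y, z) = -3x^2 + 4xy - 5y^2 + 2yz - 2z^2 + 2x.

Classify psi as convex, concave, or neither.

psi is quadratic, so its Hessian is the constant matrix H = [[-6, 4, 0], [4, -10, 2], [0, 2, -4]].
Leading principal minors: -6, 44, -152.
Signs alternate −, +, − ⇒ H ≺ 0 ⇒ concave.

concave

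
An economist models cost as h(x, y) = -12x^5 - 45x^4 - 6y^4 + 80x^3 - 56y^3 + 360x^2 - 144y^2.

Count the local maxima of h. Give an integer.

h separates as a function of x plus a function of y, so ∇h=0 decouples.
∂h/∂x = -60x(x - 2)(x + 2)(x + 3) = 0 at x ∈ {-3, -2, 0, 2}; ∂h/∂y = -24y(y + 3)(y + 4) = 0 at y ∈ {-4, -3, 0}.
The Hessian is diagonal: diag(h_xx, h_yy). Second derivatives: h_xx(-3)=900, h_xx(-2)=-480, h_xx(0)=720, h_xx(2)=-2400; h_yy(-4)=-96, h_yy(-3)=72, h_yy(0)=-288.
Local maxima occur where both diagonal entries negative: (-2, -4), (-2, 0), (2, -4), (2, 0). Count: 4.

4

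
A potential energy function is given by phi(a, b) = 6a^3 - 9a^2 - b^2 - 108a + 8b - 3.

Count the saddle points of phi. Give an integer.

1

phi separates as a function of a plus a function of b, so ∇phi=0 decouples.
∂phi/∂a = 18(a - 3)(a + 2) = 0 at a ∈ {-2, 3}; ∂phi/∂b = -2(b - 4) = 0 at b ∈ {4}.
The Hessian is diagonal: diag(phi_aa, phi_bb). Second derivatives: phi_aa(-2)=-90, phi_aa(3)=90; phi_bb(4)=-2.
Saddle points occur where the two diagonal entries have opposite signs: (3, 4). Count: 1.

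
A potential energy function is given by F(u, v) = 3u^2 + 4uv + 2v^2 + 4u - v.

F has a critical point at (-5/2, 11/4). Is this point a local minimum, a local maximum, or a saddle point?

local minimum

The Hessian of F is constant: H = [[6, 4], [4, 4]].
det(H) = 6·4 − 4² = 8.
det(H) > 0 and tr(H) = 10 > 0, so H is positive definite and the point is a local minimum.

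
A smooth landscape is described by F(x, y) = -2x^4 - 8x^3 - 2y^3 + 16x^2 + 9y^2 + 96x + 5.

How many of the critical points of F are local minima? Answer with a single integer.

F separates as a function of x plus a function of y, so ∇F=0 decouples.
∂F/∂x = -8(x - 2)(x + 2)(x + 3) = 0 at x ∈ {-3, -2, 2}; ∂F/∂y = -6y(y - 3) = 0 at y ∈ {0, 3}.
The Hessian is diagonal: diag(F_xx, F_yy). Second derivatives: F_xx(-3)=-40, F_xx(-2)=32, F_xx(2)=-160; F_yy(0)=18, F_yy(3)=-18.
Local minima occur where both diagonal entries positive: (-2, 0). Count: 1.

1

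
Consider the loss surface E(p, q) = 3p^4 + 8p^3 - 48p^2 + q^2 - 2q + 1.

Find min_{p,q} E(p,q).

-512

E(p,q) separates as A(p) + B(q) + 1, so its minimum is min A + min B + 1.
A'(p) = 12p(p - 2)(p + 4) vanishes at p ∈ {-4, 0, 2}; B'(q) = 2q - 2 vanishes at q ∈ {1}.
Local minima of A (where A''>0): A(-4)=-512, A(2)=-80. Local minima of B: B(1)=-1.
So the global minimum of E is A(-4) + B(1) + 1 = -512 − 1 + 1 = -512, attained at (-4, 1).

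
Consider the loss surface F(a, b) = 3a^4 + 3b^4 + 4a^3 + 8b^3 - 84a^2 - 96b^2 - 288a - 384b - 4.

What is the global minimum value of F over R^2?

F(a,b) separates as P(a) + Q(b) − 4, so its minimum is min P + min Q − 4.
P'(a) = 12(a - 4)(a + 2)(a + 3) vanishes at a ∈ {-3, -2, 4}; Q'(b) = 12(b - 4)(b + 2)(b + 4) vanishes at b ∈ {-4, -2, 4}.
Local minima of P (where P''>0): P(-3)=243, P(4)=-1472. Local minima of Q: Q(-4)=256, Q(4)=-1792.
So the global minimum of F is P(4) + Q(4) − 4 = -1472 − 1792 − 4 = -3268, attained at (4, 4).

-3268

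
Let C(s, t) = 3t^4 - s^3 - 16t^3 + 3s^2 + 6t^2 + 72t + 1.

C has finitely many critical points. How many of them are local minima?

2

C separates as a function of s plus a function of t, so ∇C=0 decouples.
∂C/∂s = -3s(s - 2) = 0 at s ∈ {0, 2}; ∂C/∂t = 12(t - 3)(t - 2)(t + 1) = 0 at t ∈ {-1, 2, 3}.
The Hessian is diagonal: diag(C_ss, C_tt). Second derivatives: C_ss(0)=6, C_ss(2)=-6; C_tt(-1)=144, C_tt(2)=-36, C_tt(3)=48.
Local minima occur where both diagonal entries positive: (0, -1), (0, 3). Count: 2.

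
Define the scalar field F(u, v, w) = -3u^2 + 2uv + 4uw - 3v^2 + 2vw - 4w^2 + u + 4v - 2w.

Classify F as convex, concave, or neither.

concave

F is quadratic, so its Hessian is the constant matrix H = [[-6, 2, 4], [2, -6, 2], [4, 2, -8]].
Leading principal minors: -6, 32, -104.
Signs alternate −, +, − ⇒ H ≺ 0 ⇒ concave.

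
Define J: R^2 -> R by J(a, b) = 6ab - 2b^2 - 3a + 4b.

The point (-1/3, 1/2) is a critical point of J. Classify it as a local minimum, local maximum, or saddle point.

saddle point

The Hessian of J is constant: H = [[0, 6], [6, -4]].
det(H) = 0·(-4) − 6² = -36.
Since det(H) < 0, H is indefinite and the critical point is a saddle point.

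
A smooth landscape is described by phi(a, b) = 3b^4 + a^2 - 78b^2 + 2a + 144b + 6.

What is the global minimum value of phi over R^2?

phi(a,b) separates as P(a) + Q(b) + 6, so its minimum is min P + min Q + 6.
P'(a) = 2a + 2 vanishes at a ∈ {-1}; Q'(b) = 12(b - 3)(b - 1)(b + 4) vanishes at b ∈ {-4, 1, 3}.
Local minima of P (where P''>0): P(-1)=-1. Local minima of Q: Q(-4)=-1056, Q(3)=-27.
So the global minimum of phi is P(-1) + Q(-4) + 6 = -1 − 1056 + 6 = -1051, attained at (-1, -4).

-1051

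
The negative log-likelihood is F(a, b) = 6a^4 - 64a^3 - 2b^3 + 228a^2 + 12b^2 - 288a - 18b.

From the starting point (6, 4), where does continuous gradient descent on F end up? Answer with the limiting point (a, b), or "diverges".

diverges

F is separable, so gradient descent decouples: a follows -∂F/∂a, b follows -∂F/∂b.
∂F/∂a = 24(a - 4)(a - 3)(a - 1); at a=6 this is 720, so a decreases.
∂F/∂b = -6(b - 3)(b - 1); at b=4 this is -18, so b increases.
The b-coordinate has no critical point in that direction and runs off to infinity.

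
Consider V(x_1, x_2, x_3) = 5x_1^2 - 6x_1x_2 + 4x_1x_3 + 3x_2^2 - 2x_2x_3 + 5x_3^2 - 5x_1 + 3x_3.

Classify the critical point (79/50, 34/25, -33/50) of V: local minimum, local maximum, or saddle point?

local minimum

The Hessian is constant: H = [[10, -6, 4], [-6, 6, -2], [4, -2, 10]].
Leading principal minors: Δ₁ = 10, Δ₂ = 24, Δ₃ = 200.
All leading minors are positive, so H is positive definite: a local minimum.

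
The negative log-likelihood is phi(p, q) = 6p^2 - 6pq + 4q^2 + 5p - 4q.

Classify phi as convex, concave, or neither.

phi is quadratic, so its Hessian is the constant matrix H = [[12, -6], [-6, 8]].
det(H) = 60, tr(H) = 20.
det(H) > 0 and tr(H) > 0, so H is positive definite everywhere: convex.

convex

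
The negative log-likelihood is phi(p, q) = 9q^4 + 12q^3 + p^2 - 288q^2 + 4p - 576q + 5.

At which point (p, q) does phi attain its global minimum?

phi(p,q) separates as A(p) + B(q) + 5, so its minimum is min A + min B + 5.
A'(p) = 2p + 4 vanishes at p ∈ {-2}; B'(q) = 36(q - 4)(q + 1)(q + 4) vanishes at q ∈ {-4, -1, 4}.
Local minima of A (where A''>0): A(-2)=-4. Local minima of B: B(-4)=-768, B(4)=-3840.
So the global minimum of phi is A(-2) + B(4) + 5 = -4 − 3840 + 5 = -3839, attained at (-2, 4).

(-2, 4)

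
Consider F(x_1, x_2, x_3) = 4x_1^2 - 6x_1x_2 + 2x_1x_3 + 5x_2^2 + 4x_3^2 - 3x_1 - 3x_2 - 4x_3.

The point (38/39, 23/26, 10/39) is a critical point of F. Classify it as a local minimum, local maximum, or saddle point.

local minimum

The Hessian is constant: H = [[8, -6, 2], [-6, 10, 0], [2, 0, 8]].
Leading principal minors: Δ₁ = 8, Δ₂ = 44, Δ₃ = 312.
All leading minors are positive, so H is positive definite: a local minimum.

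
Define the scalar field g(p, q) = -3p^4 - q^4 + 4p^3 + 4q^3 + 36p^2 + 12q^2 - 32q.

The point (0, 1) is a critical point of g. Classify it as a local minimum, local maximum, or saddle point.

The mixed partial ∂²g/∂p∂q is 0, so the Hessian at any point is diag(g_pp, g_qq) = diag(12(-3p^2 + 2p + 6), 12(-q^2 + 2q + 2)).
At (0, 1): H = diag(72, 36).
Both eigenvalues are positive, so H is positive definite: a local minimum.

local minimum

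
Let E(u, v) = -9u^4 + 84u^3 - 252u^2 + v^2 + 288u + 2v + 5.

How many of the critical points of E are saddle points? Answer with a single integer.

2

E separates as a function of u plus a function of v, so ∇E=0 decouples.
∂E/∂u = -36(u - 4)(u - 2)(u - 1) = 0 at u ∈ {1, 2, 4}; ∂E/∂v = 2(v + 1) = 0 at v ∈ {-1}.
The Hessian is diagonal: diag(E_uu, E_vv). Second derivatives: E_uu(1)=-108, E_uu(2)=72, E_uu(4)=-216; E_vv(-1)=2.
Saddle points occur where the two diagonal entries have opposite signs: (1, -1), (4, -1). Count: 2.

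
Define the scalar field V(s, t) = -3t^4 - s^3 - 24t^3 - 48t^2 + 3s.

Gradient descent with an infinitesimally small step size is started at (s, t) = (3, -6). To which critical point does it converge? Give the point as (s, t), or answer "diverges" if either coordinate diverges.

V is separable, so gradient descent decouples: s follows -∂V/∂s, t follows -∂V/∂t.
∂V/∂s = -3(s - 1)(s + 1); at s=3 this is -24, so s increases.
∂V/∂t = -12t(t + 2)(t + 4); at t=-6 this is 576, so t decreases.
The s-coordinate has no critical point in that direction and runs off to infinity.

diverges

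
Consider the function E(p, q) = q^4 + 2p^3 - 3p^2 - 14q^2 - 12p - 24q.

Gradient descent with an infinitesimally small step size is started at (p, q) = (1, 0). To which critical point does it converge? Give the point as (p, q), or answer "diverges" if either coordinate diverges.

(2, 3)

E is separable, so gradient descent decouples: p follows -∂E/∂p, q follows -∂E/∂q.
∂E/∂p = 6(p - 2)(p + 1); at p=1 this is -12, so p increases.
∂E/∂q = 4(q - 3)(q + 1)(q + 2); at q=0 this is -24, so q increases.
p converges to its nearest critical value 2 (a local min of the p-part); q converges to 3. The iterate converges to (2, 3).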